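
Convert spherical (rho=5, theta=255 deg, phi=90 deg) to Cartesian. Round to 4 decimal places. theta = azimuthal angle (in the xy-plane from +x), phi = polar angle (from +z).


x = 5 * sin(90) * cos(255) = -1.2941
y = 5 * sin(90) * sin(255) = -4.8296
z = 5 * cos(90) = 0

(-1.2941, -4.8296, 0)


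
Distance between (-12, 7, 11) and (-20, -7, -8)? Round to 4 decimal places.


d = sqrt((-20--12)^2 + (-7-7)^2 + (-8-11)^2) = 24.9199

24.9199


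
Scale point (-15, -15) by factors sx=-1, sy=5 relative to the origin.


Scaling: (x*sx, y*sy) = (-15*-1, -15*5) = (15, -75)

(15, -75)


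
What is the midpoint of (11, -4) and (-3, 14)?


Midpoint = ((11+-3)/2, (-4+14)/2) = (4, 5)

(4, 5)


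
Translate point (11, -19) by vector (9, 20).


Translation: (x+dx, y+dy) = (11+9, -19+20) = (20, 1)

(20, 1)


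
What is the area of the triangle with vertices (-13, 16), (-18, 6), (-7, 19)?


Area = |x1(y2-y3) + x2(y3-y1) + x3(y1-y2)| / 2
= |-13*(6-19) + -18*(19-16) + -7*(16-6)| / 2
= 22.5

22.5


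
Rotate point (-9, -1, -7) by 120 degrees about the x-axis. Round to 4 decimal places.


x' = -9
y' = -1*cos(120) - -7*sin(120) = 6.5622
z' = -1*sin(120) + -7*cos(120) = 2.634

(-9, 6.5622, 2.634)


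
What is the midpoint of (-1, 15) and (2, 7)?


Midpoint = ((-1+2)/2, (15+7)/2) = (0.5, 11)

(0.5, 11)


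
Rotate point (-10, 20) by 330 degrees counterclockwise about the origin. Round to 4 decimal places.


x' = -10*cos(330) - 20*sin(330) = 1.3397
y' = -10*sin(330) + 20*cos(330) = 22.3205

(1.3397, 22.3205)


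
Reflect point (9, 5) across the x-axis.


Reflection across x-axis: (x, y) -> (x, -y)
(9, 5) -> (9, -5)

(9, -5)


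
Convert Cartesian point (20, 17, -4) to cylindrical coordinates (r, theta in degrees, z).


r = sqrt(20^2 + 17^2) = 26.2488
theta = atan2(17, 20) = 40.3645 deg
z = -4

r = 26.2488, theta = 40.3645 deg, z = -4


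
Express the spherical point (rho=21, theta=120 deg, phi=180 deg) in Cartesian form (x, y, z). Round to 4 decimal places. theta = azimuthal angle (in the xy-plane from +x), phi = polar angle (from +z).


x = 21 * sin(180) * cos(120) = 0
y = 21 * sin(180) * sin(120) = 0
z = 21 * cos(180) = -21

(0, 0, -21)


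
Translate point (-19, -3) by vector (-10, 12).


Translation: (x+dx, y+dy) = (-19+-10, -3+12) = (-29, 9)

(-29, 9)


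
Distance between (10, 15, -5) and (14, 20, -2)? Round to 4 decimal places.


d = sqrt((14-10)^2 + (20-15)^2 + (-2--5)^2) = 7.0711

7.0711


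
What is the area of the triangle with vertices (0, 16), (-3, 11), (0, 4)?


Area = |x1(y2-y3) + x2(y3-y1) + x3(y1-y2)| / 2
= |0*(11-4) + -3*(4-16) + 0*(16-11)| / 2
= 18

18


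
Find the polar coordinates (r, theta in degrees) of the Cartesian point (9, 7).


r = sqrt(9^2 + 7^2) = 11.4018
theta = atan2(7, 9) = 37.875 degrees

r = 11.4018, theta = 37.875 degrees


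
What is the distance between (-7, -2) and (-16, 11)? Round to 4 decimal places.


d = sqrt((-16--7)^2 + (11--2)^2) = 15.8114

15.8114


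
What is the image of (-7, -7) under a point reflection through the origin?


Reflection through origin: (x, y) -> (-x, -y)
(-7, -7) -> (7, 7)

(7, 7)


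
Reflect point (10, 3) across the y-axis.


Reflection across y-axis: (x, y) -> (-x, y)
(10, 3) -> (-10, 3)

(-10, 3)


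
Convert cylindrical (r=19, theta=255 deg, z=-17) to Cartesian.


x = 19 * cos(255) = -4.9176
y = 19 * sin(255) = -18.3526
z = -17

(-4.9176, -18.3526, -17)


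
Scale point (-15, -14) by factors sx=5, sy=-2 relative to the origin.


Scaling: (x*sx, y*sy) = (-15*5, -14*-2) = (-75, 28)

(-75, 28)


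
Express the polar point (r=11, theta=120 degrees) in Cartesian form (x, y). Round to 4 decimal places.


x = 11 * cos(120) = -5.5
y = 11 * sin(120) = 9.5263

(-5.5, 9.5263)


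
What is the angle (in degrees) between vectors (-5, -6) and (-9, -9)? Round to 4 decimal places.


dot = -5*-9 + -6*-9 = 99
|u| = 7.8102, |v| = 12.7279
cos(angle) = 0.9959
angle = 5.1944 degrees

5.1944 degrees


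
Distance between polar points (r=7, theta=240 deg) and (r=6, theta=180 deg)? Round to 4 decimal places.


d = sqrt(r1^2 + r2^2 - 2*r1*r2*cos(t2-t1))
d = sqrt(7^2 + 6^2 - 2*7*6*cos(180-240)) = 6.5574

6.5574


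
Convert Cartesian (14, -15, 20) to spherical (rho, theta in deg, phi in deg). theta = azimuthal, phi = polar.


rho = sqrt(14^2 + (-15)^2 + 20^2) = 28.6531
theta = atan2(-15, 14) = 313.0251 deg
phi = acos(20/28.6531) = 45.7329 deg

rho = 28.6531, theta = 313.0251 deg, phi = 45.7329 deg


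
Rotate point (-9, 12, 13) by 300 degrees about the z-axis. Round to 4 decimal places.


x' = -9*cos(300) - 12*sin(300) = 5.8923
y' = -9*sin(300) + 12*cos(300) = 13.7942
z' = 13

(5.8923, 13.7942, 13)


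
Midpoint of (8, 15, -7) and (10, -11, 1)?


Midpoint = ((8+10)/2, (15+-11)/2, (-7+1)/2) = (9, 2, -3)

(9, 2, -3)


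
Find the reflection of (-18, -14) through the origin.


Reflection through origin: (x, y) -> (-x, -y)
(-18, -14) -> (18, 14)

(18, 14)


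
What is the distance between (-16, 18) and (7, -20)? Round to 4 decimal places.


d = sqrt((7--16)^2 + (-20-18)^2) = 44.4185

44.4185


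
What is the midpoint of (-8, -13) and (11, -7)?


Midpoint = ((-8+11)/2, (-13+-7)/2) = (1.5, -10)

(1.5, -10)


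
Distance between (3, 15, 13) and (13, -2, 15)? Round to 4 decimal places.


d = sqrt((13-3)^2 + (-2-15)^2 + (15-13)^2) = 19.8242

19.8242


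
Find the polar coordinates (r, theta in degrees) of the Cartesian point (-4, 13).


r = sqrt((-4)^2 + 13^2) = 13.6015
theta = atan2(13, -4) = 107.1027 degrees

r = 13.6015, theta = 107.1027 degrees


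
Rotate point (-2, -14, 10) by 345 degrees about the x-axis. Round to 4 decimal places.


x' = -2
y' = -14*cos(345) - 10*sin(345) = -10.9348
z' = -14*sin(345) + 10*cos(345) = 13.2827

(-2, -10.9348, 13.2827)


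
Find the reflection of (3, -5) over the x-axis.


Reflection across x-axis: (x, y) -> (x, -y)
(3, -5) -> (3, 5)

(3, 5)


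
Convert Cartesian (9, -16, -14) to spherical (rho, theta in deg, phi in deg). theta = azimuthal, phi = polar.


rho = sqrt(9^2 + (-16)^2 + (-14)^2) = 23.0868
theta = atan2(-16, 9) = 299.3578 deg
phi = acos(-14/23.0868) = 127.3302 deg

rho = 23.0868, theta = 299.3578 deg, phi = 127.3302 deg


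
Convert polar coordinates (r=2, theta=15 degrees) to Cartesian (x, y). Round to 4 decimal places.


x = 2 * cos(15) = 1.9319
y = 2 * sin(15) = 0.5176

(1.9319, 0.5176)


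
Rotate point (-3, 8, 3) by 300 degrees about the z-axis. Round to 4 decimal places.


x' = -3*cos(300) - 8*sin(300) = 5.4282
y' = -3*sin(300) + 8*cos(300) = 6.5981
z' = 3

(5.4282, 6.5981, 3)


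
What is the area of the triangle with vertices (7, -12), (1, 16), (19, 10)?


Area = |x1(y2-y3) + x2(y3-y1) + x3(y1-y2)| / 2
= |7*(16-10) + 1*(10--12) + 19*(-12-16)| / 2
= 234

234


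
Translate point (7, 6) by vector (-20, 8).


Translation: (x+dx, y+dy) = (7+-20, 6+8) = (-13, 14)

(-13, 14)


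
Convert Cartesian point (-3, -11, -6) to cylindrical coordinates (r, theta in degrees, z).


r = sqrt((-3)^2 + (-11)^2) = 11.4018
theta = atan2(-11, -3) = 254.7449 deg
z = -6

r = 11.4018, theta = 254.7449 deg, z = -6


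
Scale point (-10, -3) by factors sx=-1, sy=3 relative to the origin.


Scaling: (x*sx, y*sy) = (-10*-1, -3*3) = (10, -9)

(10, -9)


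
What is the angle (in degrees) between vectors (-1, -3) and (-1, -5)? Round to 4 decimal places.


dot = -1*-1 + -3*-5 = 16
|u| = 3.1623, |v| = 5.099
cos(angle) = 0.9923
angle = 7.125 degrees

7.125 degrees


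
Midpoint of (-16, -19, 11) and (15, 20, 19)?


Midpoint = ((-16+15)/2, (-19+20)/2, (11+19)/2) = (-0.5, 0.5, 15)

(-0.5, 0.5, 15)


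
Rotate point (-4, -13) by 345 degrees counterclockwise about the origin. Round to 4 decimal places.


x' = -4*cos(345) - -13*sin(345) = -7.2284
y' = -4*sin(345) + -13*cos(345) = -11.5218

(-7.2284, -11.5218)


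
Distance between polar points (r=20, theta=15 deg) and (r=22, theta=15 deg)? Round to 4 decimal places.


d = sqrt(r1^2 + r2^2 - 2*r1*r2*cos(t2-t1))
d = sqrt(20^2 + 22^2 - 2*20*22*cos(15-15)) = 2

2


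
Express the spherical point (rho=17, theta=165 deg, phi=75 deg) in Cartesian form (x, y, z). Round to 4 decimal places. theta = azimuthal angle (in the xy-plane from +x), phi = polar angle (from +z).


x = 17 * sin(75) * cos(165) = -15.8612
y = 17 * sin(75) * sin(165) = 4.25
z = 17 * cos(75) = 4.3999

(-15.8612, 4.25, 4.3999)


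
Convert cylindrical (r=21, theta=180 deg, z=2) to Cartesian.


x = 21 * cos(180) = -21
y = 21 * sin(180) = 0
z = 2

(-21, 0, 2)


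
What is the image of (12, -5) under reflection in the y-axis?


Reflection across y-axis: (x, y) -> (-x, y)
(12, -5) -> (-12, -5)

(-12, -5)


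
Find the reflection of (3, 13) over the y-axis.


Reflection across y-axis: (x, y) -> (-x, y)
(3, 13) -> (-3, 13)

(-3, 13)


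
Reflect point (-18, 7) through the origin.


Reflection through origin: (x, y) -> (-x, -y)
(-18, 7) -> (18, -7)

(18, -7)


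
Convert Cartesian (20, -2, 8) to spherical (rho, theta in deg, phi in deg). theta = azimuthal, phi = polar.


rho = sqrt(20^2 + (-2)^2 + 8^2) = 21.6333
theta = atan2(-2, 20) = 354.2894 deg
phi = acos(8/21.6333) = 68.2967 deg

rho = 21.6333, theta = 354.2894 deg, phi = 68.2967 deg


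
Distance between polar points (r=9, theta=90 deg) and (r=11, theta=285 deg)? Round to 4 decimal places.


d = sqrt(r1^2 + r2^2 - 2*r1*r2*cos(t2-t1))
d = sqrt(9^2 + 11^2 - 2*9*11*cos(285-90)) = 19.8306

19.8306


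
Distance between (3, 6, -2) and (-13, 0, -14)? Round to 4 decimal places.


d = sqrt((-13-3)^2 + (0-6)^2 + (-14--2)^2) = 20.8806

20.8806


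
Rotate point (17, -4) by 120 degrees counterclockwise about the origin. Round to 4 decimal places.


x' = 17*cos(120) - -4*sin(120) = -5.0359
y' = 17*sin(120) + -4*cos(120) = 16.7224

(-5.0359, 16.7224)


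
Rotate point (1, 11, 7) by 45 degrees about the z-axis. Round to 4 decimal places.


x' = 1*cos(45) - 11*sin(45) = -7.0711
y' = 1*sin(45) + 11*cos(45) = 8.4853
z' = 7

(-7.0711, 8.4853, 7)


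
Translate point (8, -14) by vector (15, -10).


Translation: (x+dx, y+dy) = (8+15, -14+-10) = (23, -24)

(23, -24)


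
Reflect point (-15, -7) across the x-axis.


Reflection across x-axis: (x, y) -> (x, -y)
(-15, -7) -> (-15, 7)

(-15, 7)


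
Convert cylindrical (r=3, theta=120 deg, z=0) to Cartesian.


x = 3 * cos(120) = -1.5
y = 3 * sin(120) = 2.5981
z = 0

(-1.5, 2.5981, 0)


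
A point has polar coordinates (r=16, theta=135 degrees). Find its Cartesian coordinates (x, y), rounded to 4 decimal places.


x = 16 * cos(135) = -11.3137
y = 16 * sin(135) = 11.3137

(-11.3137, 11.3137)


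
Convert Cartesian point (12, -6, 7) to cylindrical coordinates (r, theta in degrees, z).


r = sqrt(12^2 + (-6)^2) = 13.4164
theta = atan2(-6, 12) = 333.4349 deg
z = 7

r = 13.4164, theta = 333.4349 deg, z = 7


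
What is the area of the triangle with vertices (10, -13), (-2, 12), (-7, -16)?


Area = |x1(y2-y3) + x2(y3-y1) + x3(y1-y2)| / 2
= |10*(12--16) + -2*(-16--13) + -7*(-13-12)| / 2
= 230.5

230.5


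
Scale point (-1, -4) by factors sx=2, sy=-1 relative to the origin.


Scaling: (x*sx, y*sy) = (-1*2, -4*-1) = (-2, 4)

(-2, 4)


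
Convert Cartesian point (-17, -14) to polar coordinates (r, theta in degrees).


r = sqrt((-17)^2 + (-14)^2) = 22.0227
theta = atan2(-14, -17) = 219.4725 degrees

r = 22.0227, theta = 219.4725 degrees


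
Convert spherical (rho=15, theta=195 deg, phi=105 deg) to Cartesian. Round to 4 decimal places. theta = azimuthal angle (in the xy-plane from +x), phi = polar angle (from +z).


x = 15 * sin(105) * cos(195) = -13.9952
y = 15 * sin(105) * sin(195) = -3.75
z = 15 * cos(105) = -3.8823

(-13.9952, -3.75, -3.8823)


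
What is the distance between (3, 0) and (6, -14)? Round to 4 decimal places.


d = sqrt((6-3)^2 + (-14-0)^2) = 14.3178

14.3178


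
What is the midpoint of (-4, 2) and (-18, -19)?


Midpoint = ((-4+-18)/2, (2+-19)/2) = (-11, -8.5)

(-11, -8.5)


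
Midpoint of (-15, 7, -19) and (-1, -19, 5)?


Midpoint = ((-15+-1)/2, (7+-19)/2, (-19+5)/2) = (-8, -6, -7)

(-8, -6, -7)


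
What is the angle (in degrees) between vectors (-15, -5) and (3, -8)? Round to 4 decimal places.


dot = -15*3 + -5*-8 = -5
|u| = 15.8114, |v| = 8.544
cos(angle) = -0.037
angle = 92.1211 degrees

92.1211 degrees


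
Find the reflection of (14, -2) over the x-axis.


Reflection across x-axis: (x, y) -> (x, -y)
(14, -2) -> (14, 2)

(14, 2)


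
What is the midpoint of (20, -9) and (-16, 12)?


Midpoint = ((20+-16)/2, (-9+12)/2) = (2, 1.5)

(2, 1.5)


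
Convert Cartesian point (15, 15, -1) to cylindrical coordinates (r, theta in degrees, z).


r = sqrt(15^2 + 15^2) = 21.2132
theta = atan2(15, 15) = 45 deg
z = -1

r = 21.2132, theta = 45 deg, z = -1


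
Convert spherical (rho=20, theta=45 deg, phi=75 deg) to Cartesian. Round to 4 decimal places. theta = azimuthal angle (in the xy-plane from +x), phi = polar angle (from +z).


x = 20 * sin(75) * cos(45) = 13.6603
y = 20 * sin(75) * sin(45) = 13.6603
z = 20 * cos(75) = 5.1764

(13.6603, 13.6603, 5.1764)


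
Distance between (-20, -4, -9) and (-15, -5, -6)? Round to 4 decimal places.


d = sqrt((-15--20)^2 + (-5--4)^2 + (-6--9)^2) = 5.9161

5.9161


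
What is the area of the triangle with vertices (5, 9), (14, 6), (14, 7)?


Area = |x1(y2-y3) + x2(y3-y1) + x3(y1-y2)| / 2
= |5*(6-7) + 14*(7-9) + 14*(9-6)| / 2
= 4.5

4.5


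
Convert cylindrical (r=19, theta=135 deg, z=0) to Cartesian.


x = 19 * cos(135) = -13.435
y = 19 * sin(135) = 13.435
z = 0

(-13.435, 13.435, 0)


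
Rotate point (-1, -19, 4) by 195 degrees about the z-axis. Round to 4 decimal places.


x' = -1*cos(195) - -19*sin(195) = -3.9516
y' = -1*sin(195) + -19*cos(195) = 18.6114
z' = 4

(-3.9516, 18.6114, 4)


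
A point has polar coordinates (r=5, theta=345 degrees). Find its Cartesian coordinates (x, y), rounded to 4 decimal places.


x = 5 * cos(345) = 4.8296
y = 5 * sin(345) = -1.2941

(4.8296, -1.2941)


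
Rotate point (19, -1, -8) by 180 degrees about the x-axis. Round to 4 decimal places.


x' = 19
y' = -1*cos(180) - -8*sin(180) = 1
z' = -1*sin(180) + -8*cos(180) = 8

(19, 1, 8)


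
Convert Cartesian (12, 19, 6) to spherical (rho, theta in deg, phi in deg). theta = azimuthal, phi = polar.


rho = sqrt(12^2 + 19^2 + 6^2) = 23.2594
theta = atan2(19, 12) = 57.7244 deg
phi = acos(6/23.2594) = 75.0509 deg

rho = 23.2594, theta = 57.7244 deg, phi = 75.0509 deg


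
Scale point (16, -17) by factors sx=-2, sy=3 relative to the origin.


Scaling: (x*sx, y*sy) = (16*-2, -17*3) = (-32, -51)

(-32, -51)


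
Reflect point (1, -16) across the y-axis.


Reflection across y-axis: (x, y) -> (-x, y)
(1, -16) -> (-1, -16)

(-1, -16)


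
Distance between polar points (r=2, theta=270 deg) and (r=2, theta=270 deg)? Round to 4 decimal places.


d = sqrt(r1^2 + r2^2 - 2*r1*r2*cos(t2-t1))
d = sqrt(2^2 + 2^2 - 2*2*2*cos(270-270)) = 0

0


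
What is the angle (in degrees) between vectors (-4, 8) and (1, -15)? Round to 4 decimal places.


dot = -4*1 + 8*-15 = -124
|u| = 8.9443, |v| = 15.0333
cos(angle) = -0.9222
angle = 157.249 degrees

157.249 degrees


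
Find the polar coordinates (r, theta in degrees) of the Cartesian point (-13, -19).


r = sqrt((-13)^2 + (-19)^2) = 23.0217
theta = atan2(-19, -13) = 235.6197 degrees

r = 23.0217, theta = 235.6197 degrees


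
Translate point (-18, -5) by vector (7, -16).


Translation: (x+dx, y+dy) = (-18+7, -5+-16) = (-11, -21)

(-11, -21)


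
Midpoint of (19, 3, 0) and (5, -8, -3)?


Midpoint = ((19+5)/2, (3+-8)/2, (0+-3)/2) = (12, -2.5, -1.5)

(12, -2.5, -1.5)


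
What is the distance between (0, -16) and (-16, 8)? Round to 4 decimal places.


d = sqrt((-16-0)^2 + (8--16)^2) = 28.8444

28.8444


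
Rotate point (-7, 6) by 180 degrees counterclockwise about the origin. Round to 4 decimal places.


x' = -7*cos(180) - 6*sin(180) = 7
y' = -7*sin(180) + 6*cos(180) = -6

(7, -6)


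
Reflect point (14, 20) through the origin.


Reflection through origin: (x, y) -> (-x, -y)
(14, 20) -> (-14, -20)

(-14, -20)


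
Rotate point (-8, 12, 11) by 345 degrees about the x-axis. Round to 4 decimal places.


x' = -8
y' = 12*cos(345) - 11*sin(345) = 14.4381
z' = 12*sin(345) + 11*cos(345) = 7.5194

(-8, 14.4381, 7.5194)


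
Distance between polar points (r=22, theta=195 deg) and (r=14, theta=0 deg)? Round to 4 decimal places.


d = sqrt(r1^2 + r2^2 - 2*r1*r2*cos(t2-t1))
d = sqrt(22^2 + 14^2 - 2*22*14*cos(0-195)) = 35.7073

35.7073


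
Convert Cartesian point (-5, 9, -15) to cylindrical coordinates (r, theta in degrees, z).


r = sqrt((-5)^2 + 9^2) = 10.2956
theta = atan2(9, -5) = 119.0546 deg
z = -15

r = 10.2956, theta = 119.0546 deg, z = -15


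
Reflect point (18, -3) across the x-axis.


Reflection across x-axis: (x, y) -> (x, -y)
(18, -3) -> (18, 3)

(18, 3)


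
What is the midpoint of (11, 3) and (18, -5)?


Midpoint = ((11+18)/2, (3+-5)/2) = (14.5, -1)

(14.5, -1)


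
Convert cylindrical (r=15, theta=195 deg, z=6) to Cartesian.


x = 15 * cos(195) = -14.4889
y = 15 * sin(195) = -3.8823
z = 6

(-14.4889, -3.8823, 6)


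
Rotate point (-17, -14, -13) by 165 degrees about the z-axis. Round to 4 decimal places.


x' = -17*cos(165) - -14*sin(165) = 20.0442
y' = -17*sin(165) + -14*cos(165) = 9.123
z' = -13

(20.0442, 9.123, -13)


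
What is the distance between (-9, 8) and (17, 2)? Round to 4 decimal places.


d = sqrt((17--9)^2 + (2-8)^2) = 26.6833

26.6833


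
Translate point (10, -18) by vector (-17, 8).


Translation: (x+dx, y+dy) = (10+-17, -18+8) = (-7, -10)

(-7, -10)


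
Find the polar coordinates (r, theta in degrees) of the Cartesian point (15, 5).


r = sqrt(15^2 + 5^2) = 15.8114
theta = atan2(5, 15) = 18.4349 degrees

r = 15.8114, theta = 18.4349 degrees


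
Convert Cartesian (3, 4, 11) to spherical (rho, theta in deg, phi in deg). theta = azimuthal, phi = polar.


rho = sqrt(3^2 + 4^2 + 11^2) = 12.083
theta = atan2(4, 3) = 53.1301 deg
phi = acos(11/12.083) = 24.444 deg

rho = 12.083, theta = 53.1301 deg, phi = 24.444 deg


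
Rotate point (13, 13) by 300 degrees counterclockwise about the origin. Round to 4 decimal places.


x' = 13*cos(300) - 13*sin(300) = 17.7583
y' = 13*sin(300) + 13*cos(300) = -4.7583

(17.7583, -4.7583)


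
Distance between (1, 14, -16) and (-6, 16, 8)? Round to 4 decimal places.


d = sqrt((-6-1)^2 + (16-14)^2 + (8--16)^2) = 25.0799

25.0799


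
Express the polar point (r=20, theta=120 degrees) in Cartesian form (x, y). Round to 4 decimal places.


x = 20 * cos(120) = -10
y = 20 * sin(120) = 17.3205

(-10, 17.3205)


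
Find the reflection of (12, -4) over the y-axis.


Reflection across y-axis: (x, y) -> (-x, y)
(12, -4) -> (-12, -4)

(-12, -4)


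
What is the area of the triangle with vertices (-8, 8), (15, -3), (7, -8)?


Area = |x1(y2-y3) + x2(y3-y1) + x3(y1-y2)| / 2
= |-8*(-3--8) + 15*(-8-8) + 7*(8--3)| / 2
= 101.5

101.5


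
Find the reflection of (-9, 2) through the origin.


Reflection through origin: (x, y) -> (-x, -y)
(-9, 2) -> (9, -2)

(9, -2)


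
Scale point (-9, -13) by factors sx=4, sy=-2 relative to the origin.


Scaling: (x*sx, y*sy) = (-9*4, -13*-2) = (-36, 26)

(-36, 26)


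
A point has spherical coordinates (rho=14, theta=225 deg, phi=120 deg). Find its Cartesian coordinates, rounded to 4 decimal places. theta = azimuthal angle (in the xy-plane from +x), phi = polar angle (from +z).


x = 14 * sin(120) * cos(225) = -8.5732
y = 14 * sin(120) * sin(225) = -8.5732
z = 14 * cos(120) = -7

(-8.5732, -8.5732, -7)


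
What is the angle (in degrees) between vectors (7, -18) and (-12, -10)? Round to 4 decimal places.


dot = 7*-12 + -18*-10 = 96
|u| = 19.3132, |v| = 15.6205
cos(angle) = 0.3182
angle = 71.4449 degrees

71.4449 degrees


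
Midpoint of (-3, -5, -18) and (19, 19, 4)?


Midpoint = ((-3+19)/2, (-5+19)/2, (-18+4)/2) = (8, 7, -7)

(8, 7, -7)


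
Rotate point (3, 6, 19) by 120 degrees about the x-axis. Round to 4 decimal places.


x' = 3
y' = 6*cos(120) - 19*sin(120) = -19.4545
z' = 6*sin(120) + 19*cos(120) = -4.3038

(3, -19.4545, -4.3038)


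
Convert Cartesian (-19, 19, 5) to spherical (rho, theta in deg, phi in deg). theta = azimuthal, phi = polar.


rho = sqrt((-19)^2 + 19^2 + 5^2) = 27.3313
theta = atan2(19, -19) = 135 deg
phi = acos(5/27.3313) = 79.4589 deg

rho = 27.3313, theta = 135 deg, phi = 79.4589 deg


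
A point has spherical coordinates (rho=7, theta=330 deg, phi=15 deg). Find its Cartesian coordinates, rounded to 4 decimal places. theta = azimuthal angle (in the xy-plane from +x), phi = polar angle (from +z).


x = 7 * sin(15) * cos(330) = 1.569
y = 7 * sin(15) * sin(330) = -0.9059
z = 7 * cos(15) = 6.7615

(1.569, -0.9059, 6.7615)


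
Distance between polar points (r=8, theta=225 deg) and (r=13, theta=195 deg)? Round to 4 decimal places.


d = sqrt(r1^2 + r2^2 - 2*r1*r2*cos(t2-t1))
d = sqrt(8^2 + 13^2 - 2*8*13*cos(195-225)) = 7.271

7.271


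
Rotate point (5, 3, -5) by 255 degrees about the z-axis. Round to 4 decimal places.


x' = 5*cos(255) - 3*sin(255) = 1.6037
y' = 5*sin(255) + 3*cos(255) = -5.6061
z' = -5

(1.6037, -5.6061, -5)


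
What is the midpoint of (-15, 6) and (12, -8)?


Midpoint = ((-15+12)/2, (6+-8)/2) = (-1.5, -1)

(-1.5, -1)


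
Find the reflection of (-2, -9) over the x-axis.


Reflection across x-axis: (x, y) -> (x, -y)
(-2, -9) -> (-2, 9)

(-2, 9)


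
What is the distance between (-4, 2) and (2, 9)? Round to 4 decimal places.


d = sqrt((2--4)^2 + (9-2)^2) = 9.2195

9.2195


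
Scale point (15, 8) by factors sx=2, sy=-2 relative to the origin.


Scaling: (x*sx, y*sy) = (15*2, 8*-2) = (30, -16)

(30, -16)


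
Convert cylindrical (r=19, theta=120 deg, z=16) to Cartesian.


x = 19 * cos(120) = -9.5
y = 19 * sin(120) = 16.4545
z = 16

(-9.5, 16.4545, 16)


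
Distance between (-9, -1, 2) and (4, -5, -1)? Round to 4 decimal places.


d = sqrt((4--9)^2 + (-5--1)^2 + (-1-2)^2) = 13.9284

13.9284


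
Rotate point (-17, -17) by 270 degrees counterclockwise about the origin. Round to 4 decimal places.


x' = -17*cos(270) - -17*sin(270) = -17
y' = -17*sin(270) + -17*cos(270) = 17

(-17, 17)


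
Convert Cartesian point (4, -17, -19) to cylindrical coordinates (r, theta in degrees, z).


r = sqrt(4^2 + (-17)^2) = 17.4642
theta = atan2(-17, 4) = 283.2405 deg
z = -19

r = 17.4642, theta = 283.2405 deg, z = -19


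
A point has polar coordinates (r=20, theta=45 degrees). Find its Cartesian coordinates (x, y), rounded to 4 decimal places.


x = 20 * cos(45) = 14.1421
y = 20 * sin(45) = 14.1421

(14.1421, 14.1421)


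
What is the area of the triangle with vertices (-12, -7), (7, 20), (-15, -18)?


Area = |x1(y2-y3) + x2(y3-y1) + x3(y1-y2)| / 2
= |-12*(20--18) + 7*(-18--7) + -15*(-7-20)| / 2
= 64

64


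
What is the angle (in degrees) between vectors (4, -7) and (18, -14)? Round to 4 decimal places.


dot = 4*18 + -7*-14 = 170
|u| = 8.0623, |v| = 22.8035
cos(angle) = 0.9247
angle = 22.3801 degrees

22.3801 degrees


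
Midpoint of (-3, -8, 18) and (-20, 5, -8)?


Midpoint = ((-3+-20)/2, (-8+5)/2, (18+-8)/2) = (-11.5, -1.5, 5)

(-11.5, -1.5, 5)


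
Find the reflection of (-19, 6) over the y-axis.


Reflection across y-axis: (x, y) -> (-x, y)
(-19, 6) -> (19, 6)

(19, 6)


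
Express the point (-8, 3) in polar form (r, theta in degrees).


r = sqrt((-8)^2 + 3^2) = 8.544
theta = atan2(3, -8) = 159.444 degrees

r = 8.544, theta = 159.444 degrees


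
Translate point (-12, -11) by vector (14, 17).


Translation: (x+dx, y+dy) = (-12+14, -11+17) = (2, 6)

(2, 6)


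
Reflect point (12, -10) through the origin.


Reflection through origin: (x, y) -> (-x, -y)
(12, -10) -> (-12, 10)

(-12, 10)


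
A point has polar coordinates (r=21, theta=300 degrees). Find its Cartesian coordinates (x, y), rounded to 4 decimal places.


x = 21 * cos(300) = 10.5
y = 21 * sin(300) = -18.1865

(10.5, -18.1865)


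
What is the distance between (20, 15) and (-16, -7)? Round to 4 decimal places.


d = sqrt((-16-20)^2 + (-7-15)^2) = 42.19

42.19


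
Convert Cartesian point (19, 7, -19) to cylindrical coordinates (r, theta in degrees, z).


r = sqrt(19^2 + 7^2) = 20.2485
theta = atan2(7, 19) = 20.2249 deg
z = -19

r = 20.2485, theta = 20.2249 deg, z = -19


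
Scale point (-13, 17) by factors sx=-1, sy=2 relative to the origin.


Scaling: (x*sx, y*sy) = (-13*-1, 17*2) = (13, 34)

(13, 34)


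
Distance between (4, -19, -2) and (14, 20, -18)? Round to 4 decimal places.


d = sqrt((14-4)^2 + (20--19)^2 + (-18--2)^2) = 43.3244

43.3244


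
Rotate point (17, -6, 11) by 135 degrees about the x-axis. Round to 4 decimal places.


x' = 17
y' = -6*cos(135) - 11*sin(135) = -3.5355
z' = -6*sin(135) + 11*cos(135) = -12.0208

(17, -3.5355, -12.0208)


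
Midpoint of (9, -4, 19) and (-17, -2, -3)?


Midpoint = ((9+-17)/2, (-4+-2)/2, (19+-3)/2) = (-4, -3, 8)

(-4, -3, 8)


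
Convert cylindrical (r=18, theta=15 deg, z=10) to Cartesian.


x = 18 * cos(15) = 17.3867
y = 18 * sin(15) = 4.6587
z = 10

(17.3867, 4.6587, 10)


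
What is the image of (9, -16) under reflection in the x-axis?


Reflection across x-axis: (x, y) -> (x, -y)
(9, -16) -> (9, 16)

(9, 16)


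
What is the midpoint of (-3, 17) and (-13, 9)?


Midpoint = ((-3+-13)/2, (17+9)/2) = (-8, 13)

(-8, 13)


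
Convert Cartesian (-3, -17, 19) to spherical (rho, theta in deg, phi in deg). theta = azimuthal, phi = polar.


rho = sqrt((-3)^2 + (-17)^2 + 19^2) = 25.671
theta = atan2(-17, -3) = 259.992 deg
phi = acos(19/25.671) = 42.2571 deg

rho = 25.671, theta = 259.992 deg, phi = 42.2571 deg


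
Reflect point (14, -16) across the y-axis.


Reflection across y-axis: (x, y) -> (-x, y)
(14, -16) -> (-14, -16)

(-14, -16)


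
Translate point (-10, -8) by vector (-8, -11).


Translation: (x+dx, y+dy) = (-10+-8, -8+-11) = (-18, -19)

(-18, -19)


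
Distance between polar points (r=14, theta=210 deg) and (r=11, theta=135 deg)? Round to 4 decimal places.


d = sqrt(r1^2 + r2^2 - 2*r1*r2*cos(t2-t1))
d = sqrt(14^2 + 11^2 - 2*14*11*cos(135-210)) = 15.404

15.404


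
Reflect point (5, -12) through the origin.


Reflection through origin: (x, y) -> (-x, -y)
(5, -12) -> (-5, 12)

(-5, 12)


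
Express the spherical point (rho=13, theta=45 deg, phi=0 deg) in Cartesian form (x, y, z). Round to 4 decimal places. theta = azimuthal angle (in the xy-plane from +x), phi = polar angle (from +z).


x = 13 * sin(0) * cos(45) = 0
y = 13 * sin(0) * sin(45) = 0
z = 13 * cos(0) = 13

(0, 0, 13)


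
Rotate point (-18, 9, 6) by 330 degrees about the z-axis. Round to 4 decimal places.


x' = -18*cos(330) - 9*sin(330) = -11.0885
y' = -18*sin(330) + 9*cos(330) = 16.7942
z' = 6

(-11.0885, 16.7942, 6)


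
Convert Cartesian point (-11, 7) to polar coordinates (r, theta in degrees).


r = sqrt((-11)^2 + 7^2) = 13.0384
theta = atan2(7, -11) = 147.5288 degrees

r = 13.0384, theta = 147.5288 degrees


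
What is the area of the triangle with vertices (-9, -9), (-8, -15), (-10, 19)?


Area = |x1(y2-y3) + x2(y3-y1) + x3(y1-y2)| / 2
= |-9*(-15-19) + -8*(19--9) + -10*(-9--15)| / 2
= 11

11


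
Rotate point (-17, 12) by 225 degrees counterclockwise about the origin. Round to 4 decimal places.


x' = -17*cos(225) - 12*sin(225) = 20.5061
y' = -17*sin(225) + 12*cos(225) = 3.5355

(20.5061, 3.5355)


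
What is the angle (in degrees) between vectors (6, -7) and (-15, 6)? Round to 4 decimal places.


dot = 6*-15 + -7*6 = -132
|u| = 9.2195, |v| = 16.1555
cos(angle) = -0.8862
angle = 152.4027 degrees

152.4027 degrees


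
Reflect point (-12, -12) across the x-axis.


Reflection across x-axis: (x, y) -> (x, -y)
(-12, -12) -> (-12, 12)

(-12, 12)


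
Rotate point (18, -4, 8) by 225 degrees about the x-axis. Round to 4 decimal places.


x' = 18
y' = -4*cos(225) - 8*sin(225) = 8.4853
z' = -4*sin(225) + 8*cos(225) = -2.8284

(18, 8.4853, -2.8284)


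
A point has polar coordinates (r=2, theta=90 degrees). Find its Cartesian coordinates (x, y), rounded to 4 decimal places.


x = 2 * cos(90) = 0
y = 2 * sin(90) = 2

(0, 2)


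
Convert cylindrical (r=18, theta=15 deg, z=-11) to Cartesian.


x = 18 * cos(15) = 17.3867
y = 18 * sin(15) = 4.6587
z = -11

(17.3867, 4.6587, -11)


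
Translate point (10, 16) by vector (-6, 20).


Translation: (x+dx, y+dy) = (10+-6, 16+20) = (4, 36)

(4, 36)


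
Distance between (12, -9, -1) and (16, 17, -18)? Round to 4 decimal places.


d = sqrt((16-12)^2 + (17--9)^2 + (-18--1)^2) = 31.3209

31.3209


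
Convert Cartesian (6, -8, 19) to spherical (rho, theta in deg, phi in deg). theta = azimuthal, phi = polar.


rho = sqrt(6^2 + (-8)^2 + 19^2) = 21.4709
theta = atan2(-8, 6) = 306.8699 deg
phi = acos(19/21.4709) = 27.7585 deg

rho = 21.4709, theta = 306.8699 deg, phi = 27.7585 deg


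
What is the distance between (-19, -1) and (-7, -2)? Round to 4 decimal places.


d = sqrt((-7--19)^2 + (-2--1)^2) = 12.0416

12.0416


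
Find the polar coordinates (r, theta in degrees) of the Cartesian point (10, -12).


r = sqrt(10^2 + (-12)^2) = 15.6205
theta = atan2(-12, 10) = 309.8056 degrees

r = 15.6205, theta = 309.8056 degrees


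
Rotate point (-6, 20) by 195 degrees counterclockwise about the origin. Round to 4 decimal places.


x' = -6*cos(195) - 20*sin(195) = 10.9719
y' = -6*sin(195) + 20*cos(195) = -17.7656

(10.9719, -17.7656)


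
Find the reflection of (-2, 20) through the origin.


Reflection through origin: (x, y) -> (-x, -y)
(-2, 20) -> (2, -20)

(2, -20)


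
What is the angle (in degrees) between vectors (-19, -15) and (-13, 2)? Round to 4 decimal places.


dot = -19*-13 + -15*2 = 217
|u| = 24.2074, |v| = 13.1529
cos(angle) = 0.6815
angle = 47.0363 degrees

47.0363 degrees


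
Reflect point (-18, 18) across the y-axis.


Reflection across y-axis: (x, y) -> (-x, y)
(-18, 18) -> (18, 18)

(18, 18)


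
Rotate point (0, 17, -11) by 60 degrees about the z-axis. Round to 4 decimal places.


x' = 0*cos(60) - 17*sin(60) = -14.7224
y' = 0*sin(60) + 17*cos(60) = 8.5
z' = -11

(-14.7224, 8.5, -11)


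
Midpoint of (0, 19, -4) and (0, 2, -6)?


Midpoint = ((0+0)/2, (19+2)/2, (-4+-6)/2) = (0, 10.5, -5)

(0, 10.5, -5)


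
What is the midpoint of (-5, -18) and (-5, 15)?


Midpoint = ((-5+-5)/2, (-18+15)/2) = (-5, -1.5)

(-5, -1.5)


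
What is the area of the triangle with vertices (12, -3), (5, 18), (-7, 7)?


Area = |x1(y2-y3) + x2(y3-y1) + x3(y1-y2)| / 2
= |12*(18-7) + 5*(7--3) + -7*(-3-18)| / 2
= 164.5

164.5


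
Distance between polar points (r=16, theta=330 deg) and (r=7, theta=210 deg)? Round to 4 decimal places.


d = sqrt(r1^2 + r2^2 - 2*r1*r2*cos(t2-t1))
d = sqrt(16^2 + 7^2 - 2*16*7*cos(210-330)) = 20.4206

20.4206


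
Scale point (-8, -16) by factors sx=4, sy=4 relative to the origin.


Scaling: (x*sx, y*sy) = (-8*4, -16*4) = (-32, -64)

(-32, -64)


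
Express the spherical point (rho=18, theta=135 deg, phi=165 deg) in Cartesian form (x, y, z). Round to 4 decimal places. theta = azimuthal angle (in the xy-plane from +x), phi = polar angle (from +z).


x = 18 * sin(165) * cos(135) = -3.2942
y = 18 * sin(165) * sin(135) = 3.2942
z = 18 * cos(165) = -17.3867

(-3.2942, 3.2942, -17.3867)


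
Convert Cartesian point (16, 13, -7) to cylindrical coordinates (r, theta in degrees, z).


r = sqrt(16^2 + 13^2) = 20.6155
theta = atan2(13, 16) = 39.0939 deg
z = -7

r = 20.6155, theta = 39.0939 deg, z = -7


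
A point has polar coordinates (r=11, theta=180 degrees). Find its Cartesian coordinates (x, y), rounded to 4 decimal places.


x = 11 * cos(180) = -11
y = 11 * sin(180) = 0

(-11, 0)


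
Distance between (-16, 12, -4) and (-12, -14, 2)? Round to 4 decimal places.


d = sqrt((-12--16)^2 + (-14-12)^2 + (2--4)^2) = 26.9815

26.9815


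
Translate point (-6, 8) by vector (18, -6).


Translation: (x+dx, y+dy) = (-6+18, 8+-6) = (12, 2)

(12, 2)


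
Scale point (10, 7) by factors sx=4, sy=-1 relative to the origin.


Scaling: (x*sx, y*sy) = (10*4, 7*-1) = (40, -7)

(40, -7)


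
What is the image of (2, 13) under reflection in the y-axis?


Reflection across y-axis: (x, y) -> (-x, y)
(2, 13) -> (-2, 13)

(-2, 13)


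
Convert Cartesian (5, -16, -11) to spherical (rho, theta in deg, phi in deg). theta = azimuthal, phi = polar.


rho = sqrt(5^2 + (-16)^2 + (-11)^2) = 20.0499
theta = atan2(-16, 5) = 287.354 deg
phi = acos(-11/20.0499) = 123.2731 deg

rho = 20.0499, theta = 287.354 deg, phi = 123.2731 deg


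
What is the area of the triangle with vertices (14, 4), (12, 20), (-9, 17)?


Area = |x1(y2-y3) + x2(y3-y1) + x3(y1-y2)| / 2
= |14*(20-17) + 12*(17-4) + -9*(4-20)| / 2
= 171

171


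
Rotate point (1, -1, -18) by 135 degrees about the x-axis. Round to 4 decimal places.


x' = 1
y' = -1*cos(135) - -18*sin(135) = 13.435
z' = -1*sin(135) + -18*cos(135) = 12.0208

(1, 13.435, 12.0208)


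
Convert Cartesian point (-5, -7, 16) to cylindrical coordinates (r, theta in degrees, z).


r = sqrt((-5)^2 + (-7)^2) = 8.6023
theta = atan2(-7, -5) = 234.4623 deg
z = 16

r = 8.6023, theta = 234.4623 deg, z = 16


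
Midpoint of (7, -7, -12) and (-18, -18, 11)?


Midpoint = ((7+-18)/2, (-7+-18)/2, (-12+11)/2) = (-5.5, -12.5, -0.5)

(-5.5, -12.5, -0.5)


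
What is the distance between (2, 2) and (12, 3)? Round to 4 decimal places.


d = sqrt((12-2)^2 + (3-2)^2) = 10.0499

10.0499


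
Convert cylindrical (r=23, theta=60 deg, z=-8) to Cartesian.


x = 23 * cos(60) = 11.5
y = 23 * sin(60) = 19.9186
z = -8

(11.5, 19.9186, -8)


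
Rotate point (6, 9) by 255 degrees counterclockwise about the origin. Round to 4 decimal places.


x' = 6*cos(255) - 9*sin(255) = 7.1404
y' = 6*sin(255) + 9*cos(255) = -8.1249

(7.1404, -8.1249)


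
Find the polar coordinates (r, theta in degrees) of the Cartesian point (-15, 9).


r = sqrt((-15)^2 + 9^2) = 17.4929
theta = atan2(9, -15) = 149.0362 degrees

r = 17.4929, theta = 149.0362 degrees


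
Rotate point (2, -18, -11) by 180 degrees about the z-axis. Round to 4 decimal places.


x' = 2*cos(180) - -18*sin(180) = -2
y' = 2*sin(180) + -18*cos(180) = 18
z' = -11

(-2, 18, -11)


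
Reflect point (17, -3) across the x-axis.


Reflection across x-axis: (x, y) -> (x, -y)
(17, -3) -> (17, 3)

(17, 3)


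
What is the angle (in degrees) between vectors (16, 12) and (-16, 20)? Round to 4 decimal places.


dot = 16*-16 + 12*20 = -16
|u| = 20, |v| = 25.6125
cos(angle) = -0.0312
angle = 91.7899 degrees

91.7899 degrees


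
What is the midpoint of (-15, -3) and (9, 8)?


Midpoint = ((-15+9)/2, (-3+8)/2) = (-3, 2.5)

(-3, 2.5)


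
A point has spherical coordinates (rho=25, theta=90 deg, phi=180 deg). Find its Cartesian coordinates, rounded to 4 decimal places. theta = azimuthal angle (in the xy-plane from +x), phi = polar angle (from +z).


x = 25 * sin(180) * cos(90) = 0
y = 25 * sin(180) * sin(90) = 0
z = 25 * cos(180) = -25

(0, 0, -25)


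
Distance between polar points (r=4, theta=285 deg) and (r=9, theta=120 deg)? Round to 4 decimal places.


d = sqrt(r1^2 + r2^2 - 2*r1*r2*cos(t2-t1))
d = sqrt(4^2 + 9^2 - 2*4*9*cos(120-285)) = 12.9053

12.9053


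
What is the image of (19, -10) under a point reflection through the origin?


Reflection through origin: (x, y) -> (-x, -y)
(19, -10) -> (-19, 10)

(-19, 10)


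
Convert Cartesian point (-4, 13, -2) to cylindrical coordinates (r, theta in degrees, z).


r = sqrt((-4)^2 + 13^2) = 13.6015
theta = atan2(13, -4) = 107.1027 deg
z = -2

r = 13.6015, theta = 107.1027 deg, z = -2


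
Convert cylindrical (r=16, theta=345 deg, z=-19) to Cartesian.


x = 16 * cos(345) = 15.4548
y = 16 * sin(345) = -4.1411
z = -19

(15.4548, -4.1411, -19)


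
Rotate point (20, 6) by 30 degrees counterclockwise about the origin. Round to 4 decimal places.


x' = 20*cos(30) - 6*sin(30) = 14.3205
y' = 20*sin(30) + 6*cos(30) = 15.1962

(14.3205, 15.1962)


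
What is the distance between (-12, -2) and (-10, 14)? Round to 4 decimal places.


d = sqrt((-10--12)^2 + (14--2)^2) = 16.1245

16.1245


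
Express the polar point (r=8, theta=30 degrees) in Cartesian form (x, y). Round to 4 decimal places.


x = 8 * cos(30) = 6.9282
y = 8 * sin(30) = 4

(6.9282, 4)


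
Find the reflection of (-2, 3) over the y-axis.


Reflection across y-axis: (x, y) -> (-x, y)
(-2, 3) -> (2, 3)

(2, 3)


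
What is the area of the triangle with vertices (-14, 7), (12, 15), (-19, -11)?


Area = |x1(y2-y3) + x2(y3-y1) + x3(y1-y2)| / 2
= |-14*(15--11) + 12*(-11-7) + -19*(7-15)| / 2
= 214

214


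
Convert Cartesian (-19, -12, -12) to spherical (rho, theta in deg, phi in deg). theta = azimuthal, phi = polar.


rho = sqrt((-19)^2 + (-12)^2 + (-12)^2) = 25.4755
theta = atan2(-12, -19) = 212.2756 deg
phi = acos(-12/25.4755) = 118.1019 deg

rho = 25.4755, theta = 212.2756 deg, phi = 118.1019 deg


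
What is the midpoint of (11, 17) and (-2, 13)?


Midpoint = ((11+-2)/2, (17+13)/2) = (4.5, 15)

(4.5, 15)


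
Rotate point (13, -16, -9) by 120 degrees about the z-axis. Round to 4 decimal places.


x' = 13*cos(120) - -16*sin(120) = 7.3564
y' = 13*sin(120) + -16*cos(120) = 19.2583
z' = -9

(7.3564, 19.2583, -9)


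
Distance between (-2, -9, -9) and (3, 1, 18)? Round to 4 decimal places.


d = sqrt((3--2)^2 + (1--9)^2 + (18--9)^2) = 29.2233

29.2233


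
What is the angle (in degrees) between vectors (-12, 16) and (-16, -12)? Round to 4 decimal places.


dot = -12*-16 + 16*-12 = 0
|u| = 20, |v| = 20
cos(angle) = 0
angle = 90 degrees

90 degrees


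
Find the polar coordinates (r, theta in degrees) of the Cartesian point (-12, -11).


r = sqrt((-12)^2 + (-11)^2) = 16.2788
theta = atan2(-11, -12) = 222.5104 degrees

r = 16.2788, theta = 222.5104 degrees


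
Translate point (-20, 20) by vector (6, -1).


Translation: (x+dx, y+dy) = (-20+6, 20+-1) = (-14, 19)

(-14, 19)


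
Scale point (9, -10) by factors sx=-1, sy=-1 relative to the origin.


Scaling: (x*sx, y*sy) = (9*-1, -10*-1) = (-9, 10)

(-9, 10)


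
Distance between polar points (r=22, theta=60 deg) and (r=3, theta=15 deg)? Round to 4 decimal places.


d = sqrt(r1^2 + r2^2 - 2*r1*r2*cos(t2-t1))
d = sqrt(22^2 + 3^2 - 2*22*3*cos(15-60)) = 19.9915

19.9915


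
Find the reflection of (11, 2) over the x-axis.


Reflection across x-axis: (x, y) -> (x, -y)
(11, 2) -> (11, -2)

(11, -2)


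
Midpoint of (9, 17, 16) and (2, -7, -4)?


Midpoint = ((9+2)/2, (17+-7)/2, (16+-4)/2) = (5.5, 5, 6)

(5.5, 5, 6)


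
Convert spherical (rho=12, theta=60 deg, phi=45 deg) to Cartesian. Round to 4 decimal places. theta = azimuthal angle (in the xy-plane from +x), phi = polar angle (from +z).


x = 12 * sin(45) * cos(60) = 4.2426
y = 12 * sin(45) * sin(60) = 7.3485
z = 12 * cos(45) = 8.4853

(4.2426, 7.3485, 8.4853)


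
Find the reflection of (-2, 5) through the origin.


Reflection through origin: (x, y) -> (-x, -y)
(-2, 5) -> (2, -5)

(2, -5)


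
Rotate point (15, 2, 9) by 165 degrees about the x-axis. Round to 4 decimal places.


x' = 15
y' = 2*cos(165) - 9*sin(165) = -4.2612
z' = 2*sin(165) + 9*cos(165) = -8.1757

(15, -4.2612, -8.1757)
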